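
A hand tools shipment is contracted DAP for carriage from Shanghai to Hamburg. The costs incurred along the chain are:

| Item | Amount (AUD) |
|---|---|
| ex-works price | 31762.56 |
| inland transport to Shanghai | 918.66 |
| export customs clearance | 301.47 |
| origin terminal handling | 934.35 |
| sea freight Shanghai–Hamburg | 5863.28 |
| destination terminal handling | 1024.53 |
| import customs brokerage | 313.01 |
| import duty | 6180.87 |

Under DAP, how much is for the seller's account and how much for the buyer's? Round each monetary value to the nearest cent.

DAP: the seller bears all costs to the named destination except import duty and clearance.
Seller's account: goods 31762.56 + inland to port 918.66 + export clearance 301.47 + origin terminal 934.35 + freight 5863.28 + destination terminal 1024.53 = 40804.85
Buyer's account: brokerage 313.01 + duty 6180.87 = 6493.88

Seller: AUD 40804.85; buyer: AUD 6493.88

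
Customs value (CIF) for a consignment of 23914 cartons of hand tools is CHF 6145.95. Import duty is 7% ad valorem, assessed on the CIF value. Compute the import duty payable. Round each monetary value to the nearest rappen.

Import duty = 6145.95 × 7% = 430.22

Import duty: CHF 430.22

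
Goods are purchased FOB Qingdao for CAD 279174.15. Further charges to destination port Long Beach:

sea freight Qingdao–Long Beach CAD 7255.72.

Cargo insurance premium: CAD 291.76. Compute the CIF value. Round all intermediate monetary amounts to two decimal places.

CIF value: CAD 286721.63

CIF = FOB price + freight + insurance
CIF = 279174.15 + 7255.72 + 291.76 = 286721.63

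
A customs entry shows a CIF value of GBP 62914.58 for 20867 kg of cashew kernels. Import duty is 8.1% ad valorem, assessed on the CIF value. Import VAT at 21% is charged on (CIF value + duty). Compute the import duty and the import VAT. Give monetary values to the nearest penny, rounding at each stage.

Import duty: GBP 5096.08; import VAT: GBP 14282.24

Import duty = 62914.58 × 8.1% = 5096.08
VAT base = CIF + duty = 62914.58 + 5096.08 = 68010.66
Import VAT = 68010.66 × 21% = 14282.24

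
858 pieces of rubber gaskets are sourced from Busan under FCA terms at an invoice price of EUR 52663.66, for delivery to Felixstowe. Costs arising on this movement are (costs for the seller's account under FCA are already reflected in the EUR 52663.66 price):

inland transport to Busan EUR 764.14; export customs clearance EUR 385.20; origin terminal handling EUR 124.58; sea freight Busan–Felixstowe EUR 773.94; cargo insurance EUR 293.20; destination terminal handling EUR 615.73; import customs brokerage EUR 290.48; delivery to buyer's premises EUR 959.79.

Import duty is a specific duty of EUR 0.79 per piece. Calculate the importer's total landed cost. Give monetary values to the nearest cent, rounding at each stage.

FCA: the seller delivers export-cleared goods to the carrier; the buyer bears costs from that point.
Already in the invoice (seller's account under FCA): inland to port, export clearance — exclude.
CIF value = FCA price + origin terminal + freight + insurance = 52663.66 + 124.58 + 773.94 + 293.20 = 53855.38
Import duty = 858 × 0.79 = 677.82
Buyer bears: origin terminal 124.58 + freight 773.94 + insurance 293.20 + destination terminal 615.73 + brokerage 290.48 + delivery 959.79 + duty 677.82 = 3735.54
Landed cost = invoice 52663.66 + 3735.54 = 56399.20

Total landed cost: EUR 56399.20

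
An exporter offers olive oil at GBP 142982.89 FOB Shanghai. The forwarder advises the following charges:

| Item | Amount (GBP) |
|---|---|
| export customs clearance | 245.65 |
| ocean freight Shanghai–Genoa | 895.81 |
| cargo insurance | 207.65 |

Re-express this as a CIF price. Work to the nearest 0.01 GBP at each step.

Not relevant to the conversion: export clearance — on the seller under both FOB and CIF; already in the FOB price and stays in the CIF price.
From FOB to CIF, the seller additionally bears: freight, insurance.
CIF price = 142982.89 + 895.81 + 207.65 = 144086.35

CIF price: GBP 144086.35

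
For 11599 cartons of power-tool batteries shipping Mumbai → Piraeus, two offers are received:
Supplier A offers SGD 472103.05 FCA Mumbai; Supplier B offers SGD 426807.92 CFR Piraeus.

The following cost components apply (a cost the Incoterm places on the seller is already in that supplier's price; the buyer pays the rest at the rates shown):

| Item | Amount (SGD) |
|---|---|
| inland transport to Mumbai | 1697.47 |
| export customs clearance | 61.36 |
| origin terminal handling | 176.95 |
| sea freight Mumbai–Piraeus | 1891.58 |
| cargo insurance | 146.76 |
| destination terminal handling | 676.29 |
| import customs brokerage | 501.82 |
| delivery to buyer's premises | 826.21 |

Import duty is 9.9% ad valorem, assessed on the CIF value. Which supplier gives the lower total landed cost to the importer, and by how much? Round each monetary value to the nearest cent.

Supplier A (FCA):
CIF value = FCA price + origin terminal + freight + insurance = 472103.05 + 176.95 + 1891.58 + 146.76 = 474318.34
Import duty = 474318.34 × 9.9% = 46957.52
Buyer bears (A): 176.95 + 1891.58 + 146.76 + 676.29 + 501.82 + 826.21 = 4219.61
Landed cost (A) = invoice 472103.05 + 4219.61 + duty 46957.52 = 523280.18
Supplier B (CFR):
CIF value = CFR price + insurance = 426807.92 + 146.76 = 426954.68
Import duty = 426954.68 × 9.9% = 42268.51
Buyer bears (B): 146.76 + 676.29 + 501.82 + 826.21 = 2151.08
Landed cost (B) = invoice 426807.92 + 2151.08 + duty 42268.51 = 471227.51
Difference = |523280.18 − 471227.51| = 52052.67

Supplier B is cheaper by SGD 52052.67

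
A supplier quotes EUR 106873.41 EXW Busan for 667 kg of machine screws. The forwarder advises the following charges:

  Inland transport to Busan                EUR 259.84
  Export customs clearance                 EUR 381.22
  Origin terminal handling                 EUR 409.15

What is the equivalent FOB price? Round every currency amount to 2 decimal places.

From EXW to FOB, the seller additionally bears: inland to port, export clearance, origin terminal.
FOB price = 106873.41 + 259.84 + 381.22 + 409.15 = 107923.62

FOB price: EUR 107923.62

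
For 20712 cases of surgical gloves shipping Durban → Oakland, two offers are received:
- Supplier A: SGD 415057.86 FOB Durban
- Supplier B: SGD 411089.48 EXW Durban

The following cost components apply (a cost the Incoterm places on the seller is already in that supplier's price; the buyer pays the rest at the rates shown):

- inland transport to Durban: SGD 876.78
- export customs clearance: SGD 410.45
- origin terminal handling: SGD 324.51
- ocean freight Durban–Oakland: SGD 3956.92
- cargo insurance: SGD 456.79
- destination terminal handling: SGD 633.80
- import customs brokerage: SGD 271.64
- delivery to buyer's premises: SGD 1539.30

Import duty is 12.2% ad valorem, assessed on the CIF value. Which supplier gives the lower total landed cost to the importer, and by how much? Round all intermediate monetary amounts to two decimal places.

Supplier B is cheaper by SGD 2644.15

Supplier A (FOB):
CIF value = FOB price + freight + insurance = 415057.86 + 3956.92 + 456.79 = 419471.57
Import duty = 419471.57 × 12.2% = 51175.53
Buyer bears (A): 3956.92 + 456.79 + 633.80 + 271.64 + 1539.30 = 6858.45
Landed cost (A) = invoice 415057.86 + 6858.45 + duty 51175.53 = 473091.84
Supplier B (EXW):
CIF value = EXW price + inland to port + export clearance + origin terminal + freight + insurance = 411089.48 + 876.78 + 410.45 + 324.51 + 3956.92 + 456.79 = 417114.93
Import duty = 417114.93 × 12.2% = 50888.02
Buyer bears (B): 876.78 + 410.45 + 324.51 + 3956.92 + 456.79 + 633.80 + 271.64 + 1539.30 = 8470.19
Landed cost (B) = invoice 411089.48 + 8470.19 + duty 50888.02 = 470447.69
Difference = |473091.84 − 470447.69| = 2644.15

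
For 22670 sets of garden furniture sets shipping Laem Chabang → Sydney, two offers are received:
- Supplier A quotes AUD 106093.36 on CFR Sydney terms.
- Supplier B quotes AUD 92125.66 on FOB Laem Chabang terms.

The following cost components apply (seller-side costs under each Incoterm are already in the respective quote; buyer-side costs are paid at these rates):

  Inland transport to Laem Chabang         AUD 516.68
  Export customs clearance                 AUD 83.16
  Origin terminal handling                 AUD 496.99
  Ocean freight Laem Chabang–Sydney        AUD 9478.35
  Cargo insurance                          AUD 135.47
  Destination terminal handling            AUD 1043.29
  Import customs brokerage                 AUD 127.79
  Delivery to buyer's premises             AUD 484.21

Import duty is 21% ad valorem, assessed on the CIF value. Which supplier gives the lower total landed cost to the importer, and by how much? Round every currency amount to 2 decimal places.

Supplier B is cheaper by AUD 5432.11

Supplier A (CFR):
CIF value = CFR price + insurance = 106093.36 + 135.47 = 106228.83
Import duty = 106228.83 × 21% = 22308.05
Buyer bears (A): 135.47 + 1043.29 + 127.79 + 484.21 = 1790.76
Landed cost (A) = invoice 106093.36 + 1790.76 + duty 22308.05 = 130192.17
Supplier B (FOB):
CIF value = FOB price + freight + insurance = 92125.66 + 9478.35 + 135.47 = 101739.48
Import duty = 101739.48 × 21% = 21365.29
Buyer bears (B): 9478.35 + 135.47 + 1043.29 + 127.79 + 484.21 = 11269.11
Landed cost (B) = invoice 92125.66 + 11269.11 + duty 21365.29 = 124760.06
Difference = |130192.17 − 124760.06| = 5432.11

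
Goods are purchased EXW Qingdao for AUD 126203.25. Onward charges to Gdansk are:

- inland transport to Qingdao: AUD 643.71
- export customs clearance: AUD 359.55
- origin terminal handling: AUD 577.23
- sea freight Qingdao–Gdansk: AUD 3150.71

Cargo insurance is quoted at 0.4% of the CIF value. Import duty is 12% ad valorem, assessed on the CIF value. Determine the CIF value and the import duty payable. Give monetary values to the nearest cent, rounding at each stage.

CIF value: AUD 131460.29; import duty: AUD 15775.23

Let C be the CIF value. C = EXW price + pre-shipment costs + freight + 0.4% × C
C − 0.4% × C = 126203.25 + 643.71 + 359.55 + 577.23 + 3150.71
0.996 × C = 130934.45
C = 130934.45 / 0.996 = 131460.29
Insurance premium = 0.4% × 131460.29 = 525.84
Import duty = 131460.29 × 12% = 15775.23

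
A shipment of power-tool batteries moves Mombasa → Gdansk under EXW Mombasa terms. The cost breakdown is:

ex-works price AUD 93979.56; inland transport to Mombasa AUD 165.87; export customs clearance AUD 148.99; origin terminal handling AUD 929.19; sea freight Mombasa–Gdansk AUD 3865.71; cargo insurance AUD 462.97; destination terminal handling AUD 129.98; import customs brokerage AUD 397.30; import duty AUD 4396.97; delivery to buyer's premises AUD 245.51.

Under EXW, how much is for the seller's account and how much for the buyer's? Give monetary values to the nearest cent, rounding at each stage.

Seller: AUD 93979.56; buyer: AUD 10742.49

EXW: the seller makes goods available at their premises; the buyer bears all onward costs.
Seller's account: goods 93979.56 = 93979.56
Buyer's account: inland to port 165.87 + export clearance 148.99 + origin terminal 929.19 + freight 3865.71 + insurance 462.97 + destination terminal 129.98 + brokerage 397.30 + duty 4396.97 + delivery 245.51 = 10742.49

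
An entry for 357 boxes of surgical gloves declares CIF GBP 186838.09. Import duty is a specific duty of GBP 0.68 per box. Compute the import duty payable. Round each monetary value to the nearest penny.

Import duty: GBP 242.76

Import duty = 357 × 0.68 = 242.76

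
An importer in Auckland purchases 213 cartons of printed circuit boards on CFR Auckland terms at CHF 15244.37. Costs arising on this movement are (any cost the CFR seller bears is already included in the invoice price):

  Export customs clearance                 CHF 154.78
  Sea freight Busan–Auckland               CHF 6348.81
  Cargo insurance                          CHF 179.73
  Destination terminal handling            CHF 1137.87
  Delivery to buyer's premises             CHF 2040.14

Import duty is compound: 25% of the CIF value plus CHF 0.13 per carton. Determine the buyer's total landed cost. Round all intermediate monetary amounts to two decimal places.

CFR: the seller pays costs through ocean freight to the destination port, but not insurance.
Already in the invoice (seller's account under CFR): export clearance, freight — exclude.
CIF value = CFR price + insurance = 15244.37 + 179.73 = 15424.10
Ad valorem component: 15424.10 × 25% = 3856.03
Specific component: 213 × 0.13 = 27.69
Import duty = 3856.03 + 27.69 = 3883.72
Buyer bears: insurance 179.73 + destination terminal 1137.87 + delivery 2040.14 + duty 3883.72 = 7241.46
Landed cost = invoice 15244.37 + 7241.46 = 22485.83

Total landed cost: CHF 22485.83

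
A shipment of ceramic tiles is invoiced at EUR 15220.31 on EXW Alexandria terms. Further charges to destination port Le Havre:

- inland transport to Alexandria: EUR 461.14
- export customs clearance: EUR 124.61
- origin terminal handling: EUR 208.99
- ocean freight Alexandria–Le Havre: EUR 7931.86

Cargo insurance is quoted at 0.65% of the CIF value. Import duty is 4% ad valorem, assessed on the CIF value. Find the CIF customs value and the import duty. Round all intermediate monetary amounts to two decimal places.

Let C be the CIF value. C = EXW price + pre-shipment costs + freight + 0.65% × C
C − 0.65% × C = 15220.31 + 461.14 + 124.61 + 208.99 + 7931.86
0.9935 × C = 23946.91
C = 23946.91 / 0.9935 = 24103.58
Insurance premium = 0.65% × 24103.58 = 156.67
Import duty = 24103.58 × 4% = 964.14

CIF value: EUR 24103.58; import duty: EUR 964.14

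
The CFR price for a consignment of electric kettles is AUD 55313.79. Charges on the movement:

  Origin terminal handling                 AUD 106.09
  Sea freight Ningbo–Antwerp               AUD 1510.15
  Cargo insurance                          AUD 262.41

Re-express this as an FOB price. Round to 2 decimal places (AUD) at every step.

Not relevant to the conversion: origin terminal — on the seller under both CFR and FOB; already in the CFR price and stays in the FOB price. insurance — on the buyer under both terms; not part of either seller's price.
From CFR to FOB, the seller no longer bears: freight.
FOB price = 55313.79 − 1510.15 = 53803.64

FOB price: AUD 53803.64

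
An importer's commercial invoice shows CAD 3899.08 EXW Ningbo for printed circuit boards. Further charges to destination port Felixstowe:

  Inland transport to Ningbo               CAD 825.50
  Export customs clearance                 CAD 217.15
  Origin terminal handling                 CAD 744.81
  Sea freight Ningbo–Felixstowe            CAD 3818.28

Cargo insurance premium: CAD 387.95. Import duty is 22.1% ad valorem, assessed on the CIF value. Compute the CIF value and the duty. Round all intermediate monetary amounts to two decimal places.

CIF value: CAD 9892.77; import duty: CAD 2186.30

CIF = EXW price + pre-shipment costs + freight + insurance
CIF = 3899.08 + 825.50 + 217.15 + 744.81 + 3818.28 + 387.95 = 9892.77
Import duty = 9892.77 × 22.1% = 2186.30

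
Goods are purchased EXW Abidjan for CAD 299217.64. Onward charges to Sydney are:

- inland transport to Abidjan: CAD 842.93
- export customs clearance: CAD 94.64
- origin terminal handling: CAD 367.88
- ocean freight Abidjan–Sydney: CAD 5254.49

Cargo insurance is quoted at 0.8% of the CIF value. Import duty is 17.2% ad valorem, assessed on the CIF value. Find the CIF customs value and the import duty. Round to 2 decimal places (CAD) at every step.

CIF value: CAD 308243.53; import duty: CAD 53017.89

Let C be the CIF value. C = EXW price + pre-shipment costs + freight + 0.8% × C
C − 0.8% × C = 299217.64 + 842.93 + 94.64 + 367.88 + 5254.49
0.992 × C = 305777.58
C = 305777.58 / 0.992 = 308243.53
Insurance premium = 0.8% × 308243.53 = 2465.95
Import duty = 308243.53 × 17.2% = 53017.89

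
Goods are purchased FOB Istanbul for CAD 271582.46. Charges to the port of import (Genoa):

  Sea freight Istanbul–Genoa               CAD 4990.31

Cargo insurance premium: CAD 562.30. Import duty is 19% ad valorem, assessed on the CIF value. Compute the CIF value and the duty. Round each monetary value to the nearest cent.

CIF value: CAD 277135.07; import duty: CAD 52655.66

CIF = FOB price + freight + insurance
CIF = 271582.46 + 4990.31 + 562.30 = 277135.07
Import duty = 277135.07 × 19% = 52655.66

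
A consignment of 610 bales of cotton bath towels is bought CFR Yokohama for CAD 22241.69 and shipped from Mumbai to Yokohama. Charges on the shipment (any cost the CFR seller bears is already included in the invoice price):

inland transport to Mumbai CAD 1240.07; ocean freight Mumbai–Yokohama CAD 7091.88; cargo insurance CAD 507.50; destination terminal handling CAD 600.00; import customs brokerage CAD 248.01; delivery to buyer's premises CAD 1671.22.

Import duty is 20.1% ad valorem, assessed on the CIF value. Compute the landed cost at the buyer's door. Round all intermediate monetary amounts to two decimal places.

CFR: the seller pays costs through ocean freight to the destination port, but not insurance.
Already in the invoice (seller's account under CFR): inland to port, freight — exclude.
CIF value = CFR price + insurance = 22241.69 + 507.50 = 22749.19
Import duty = 22749.19 × 20.1% = 4572.59
Buyer bears: insurance 507.50 + destination terminal 600.00 + brokerage 248.01 + delivery 1671.22 + duty 4572.59 = 7599.32
Landed cost = invoice 22241.69 + 7599.32 = 29841.01

Total landed cost: CAD 29841.01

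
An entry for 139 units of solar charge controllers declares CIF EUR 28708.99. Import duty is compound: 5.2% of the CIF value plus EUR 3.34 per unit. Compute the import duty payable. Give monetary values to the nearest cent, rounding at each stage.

Ad valorem component: 28708.99 × 5.2% = 1492.87
Specific component: 139 × 3.34 = 464.26
Import duty = 1492.87 + 464.26 = 1957.13

Import duty: EUR 1957.13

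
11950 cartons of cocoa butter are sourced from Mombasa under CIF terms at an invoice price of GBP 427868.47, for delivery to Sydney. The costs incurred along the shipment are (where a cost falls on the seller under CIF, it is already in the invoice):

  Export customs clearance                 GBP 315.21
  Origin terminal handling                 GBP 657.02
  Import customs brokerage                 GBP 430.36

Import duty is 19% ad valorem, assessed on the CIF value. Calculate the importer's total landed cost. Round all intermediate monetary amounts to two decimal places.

Total landed cost: GBP 509593.84

CIF: the seller pays costs through ocean freight and marine insurance to the destination port.
Already in the invoice (seller's account under CIF): export clearance, origin terminal — exclude.
The CIF price already equals the CIF value: 427868.47
Import duty = 427868.47 × 19% = 81295.01
Buyer bears: brokerage 430.36 + duty 81295.01 = 81725.37
Landed cost = invoice 427868.47 + 81725.37 = 509593.84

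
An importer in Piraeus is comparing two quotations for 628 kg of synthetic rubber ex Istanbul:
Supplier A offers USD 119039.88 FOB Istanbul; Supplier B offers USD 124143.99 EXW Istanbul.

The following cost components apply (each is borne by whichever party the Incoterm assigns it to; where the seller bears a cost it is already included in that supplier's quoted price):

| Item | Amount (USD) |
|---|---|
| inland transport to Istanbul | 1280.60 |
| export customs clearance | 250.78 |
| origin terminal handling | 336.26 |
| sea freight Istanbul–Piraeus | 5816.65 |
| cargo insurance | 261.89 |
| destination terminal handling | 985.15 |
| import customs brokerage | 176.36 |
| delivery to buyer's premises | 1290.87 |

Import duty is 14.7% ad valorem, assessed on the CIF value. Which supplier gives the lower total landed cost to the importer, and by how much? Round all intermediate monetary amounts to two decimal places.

Supplier A (FOB):
CIF value = FOB price + freight + insurance = 119039.88 + 5816.65 + 261.89 = 125118.42
Import duty = 125118.42 × 14.7% = 18392.41
Buyer bears (A): 5816.65 + 261.89 + 985.15 + 176.36 + 1290.87 = 8530.92
Landed cost (A) = invoice 119039.88 + 8530.92 + duty 18392.41 = 145963.21
Supplier B (EXW):
CIF value = EXW price + inland to port + export clearance + origin terminal + freight + insurance = 124143.99 + 1280.60 + 250.78 + 336.26 + 5816.65 + 261.89 = 132090.17
Import duty = 132090.17 × 14.7% = 19417.25
Buyer bears (B): 1280.60 + 250.78 + 336.26 + 5816.65 + 261.89 + 985.15 + 176.36 + 1290.87 = 10398.56
Landed cost (B) = invoice 124143.99 + 10398.56 + duty 19417.25 = 153959.80
Difference = |145963.21 − 153959.80| = 7996.59

Supplier A is cheaper by USD 7996.59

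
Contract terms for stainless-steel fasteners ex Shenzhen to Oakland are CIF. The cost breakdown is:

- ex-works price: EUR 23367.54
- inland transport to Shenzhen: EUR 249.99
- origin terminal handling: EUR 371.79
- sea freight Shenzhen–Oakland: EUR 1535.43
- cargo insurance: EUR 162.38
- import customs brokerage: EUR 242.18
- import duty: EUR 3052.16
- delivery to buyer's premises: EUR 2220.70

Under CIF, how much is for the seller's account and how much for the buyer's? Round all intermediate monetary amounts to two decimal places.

Seller: EUR 25687.13; buyer: EUR 5515.04

CIF: the seller pays costs through ocean freight and marine insurance to the destination port.
Seller's account: goods 23367.54 + inland to port 249.99 + origin terminal 371.79 + freight 1535.43 + insurance 162.38 = 25687.13
Buyer's account: brokerage 242.18 + duty 3052.16 + delivery 2220.70 = 5515.04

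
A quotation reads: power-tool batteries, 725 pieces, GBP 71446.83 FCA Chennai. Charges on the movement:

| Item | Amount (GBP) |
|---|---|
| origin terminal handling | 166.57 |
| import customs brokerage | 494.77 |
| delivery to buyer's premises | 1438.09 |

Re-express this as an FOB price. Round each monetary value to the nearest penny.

Not relevant to the conversion: brokerage, delivery — on the buyer under both terms; not part of either seller's price.
From FCA to FOB, the seller additionally bears: origin terminal.
FOB price = 71446.83 + 166.57 = 71613.40

FOB price: GBP 71613.40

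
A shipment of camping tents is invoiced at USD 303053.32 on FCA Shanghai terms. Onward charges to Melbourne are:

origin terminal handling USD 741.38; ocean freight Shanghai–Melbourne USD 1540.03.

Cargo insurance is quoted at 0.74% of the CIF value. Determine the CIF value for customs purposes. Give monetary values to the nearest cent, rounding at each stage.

Let C be the CIF value. C = FCA price + pre-shipment costs + freight + 0.74% × C
C − 0.74% × C = 303053.32 + 741.38 + 1540.03
0.9926 × C = 305334.73
C = 305334.73 / 0.9926 = 307611.05
Insurance premium = 0.74% × 307611.05 = 2276.32

CIF value: USD 307611.05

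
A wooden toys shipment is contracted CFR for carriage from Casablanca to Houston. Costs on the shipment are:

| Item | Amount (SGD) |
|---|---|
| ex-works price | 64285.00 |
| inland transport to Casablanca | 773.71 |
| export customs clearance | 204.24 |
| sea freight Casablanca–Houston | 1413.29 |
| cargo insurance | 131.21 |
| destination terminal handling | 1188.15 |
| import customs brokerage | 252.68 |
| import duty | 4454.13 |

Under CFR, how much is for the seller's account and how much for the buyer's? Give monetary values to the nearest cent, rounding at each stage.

Seller: SGD 66676.24; buyer: SGD 6026.17

CFR: the seller pays costs through ocean freight to the destination port, but not insurance.
Seller's account: goods 64285.00 + inland to port 773.71 + export clearance 204.24 + freight 1413.29 = 66676.24
Buyer's account: insurance 131.21 + destination terminal 1188.15 + brokerage 252.68 + duty 4454.13 = 6026.17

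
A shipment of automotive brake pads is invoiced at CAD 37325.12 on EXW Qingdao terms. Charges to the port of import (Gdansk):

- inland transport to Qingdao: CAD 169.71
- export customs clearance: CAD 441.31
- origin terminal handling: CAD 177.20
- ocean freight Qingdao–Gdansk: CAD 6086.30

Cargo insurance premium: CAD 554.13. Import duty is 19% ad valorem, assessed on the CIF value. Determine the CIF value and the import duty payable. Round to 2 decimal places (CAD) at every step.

CIF = EXW price + pre-shipment costs + freight + insurance
CIF = 37325.12 + 169.71 + 441.31 + 177.20 + 6086.30 + 554.13 = 44753.77
Import duty = 44753.77 × 19% = 8503.22

CIF value: CAD 44753.77; import duty: CAD 8503.22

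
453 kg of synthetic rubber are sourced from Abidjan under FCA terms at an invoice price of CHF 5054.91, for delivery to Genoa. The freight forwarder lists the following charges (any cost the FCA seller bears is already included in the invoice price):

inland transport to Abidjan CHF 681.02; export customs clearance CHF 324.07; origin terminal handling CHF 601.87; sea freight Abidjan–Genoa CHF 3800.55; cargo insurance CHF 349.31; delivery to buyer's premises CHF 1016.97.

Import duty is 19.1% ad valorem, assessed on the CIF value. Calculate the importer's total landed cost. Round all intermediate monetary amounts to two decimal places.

FCA: the seller delivers export-cleared goods to the carrier; the buyer bears costs from that point.
Already in the invoice (seller's account under FCA): inland to port, export clearance — exclude.
CIF value = FCA price + origin terminal + freight + insurance = 5054.91 + 601.87 + 3800.55 + 349.31 = 9806.64
Import duty = 9806.64 × 19.1% = 1873.07
Buyer bears: origin terminal 601.87 + freight 3800.55 + insurance 349.31 + delivery 1016.97 + duty 1873.07 = 7641.77
Landed cost = invoice 5054.91 + 7641.77 = 12696.68

Total landed cost: CHF 12696.68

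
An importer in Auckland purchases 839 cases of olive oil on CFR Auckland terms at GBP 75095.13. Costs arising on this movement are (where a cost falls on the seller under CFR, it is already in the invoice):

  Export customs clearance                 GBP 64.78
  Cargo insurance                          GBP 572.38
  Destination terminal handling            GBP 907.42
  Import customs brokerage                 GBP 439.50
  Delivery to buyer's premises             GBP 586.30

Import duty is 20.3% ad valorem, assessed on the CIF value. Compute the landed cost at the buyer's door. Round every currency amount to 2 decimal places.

Total landed cost: GBP 92961.23

CFR: the seller pays costs through ocean freight to the destination port, but not insurance.
Already in the invoice (seller's account under CFR): export clearance — exclude.
CIF value = CFR price + insurance = 75095.13 + 572.38 = 75667.51
Import duty = 75667.51 × 20.3% = 15360.50
Buyer bears: insurance 572.38 + destination terminal 907.42 + brokerage 439.50 + delivery 586.30 + duty 15360.50 = 17866.10
Landed cost = invoice 75095.13 + 17866.10 = 92961.23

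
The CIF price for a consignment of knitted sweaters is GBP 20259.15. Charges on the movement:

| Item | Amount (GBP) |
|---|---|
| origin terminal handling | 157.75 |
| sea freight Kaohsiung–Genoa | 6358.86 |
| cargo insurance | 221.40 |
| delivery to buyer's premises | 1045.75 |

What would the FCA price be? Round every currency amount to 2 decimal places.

FCA price: GBP 13521.14

Not relevant to the conversion: delivery — on the buyer under both terms; not part of either seller's price.
From CIF to FCA, the seller no longer bears: origin terminal, freight, insurance.
FCA price = 20259.15 − 157.75 − 6358.86 − 221.40 = 13521.14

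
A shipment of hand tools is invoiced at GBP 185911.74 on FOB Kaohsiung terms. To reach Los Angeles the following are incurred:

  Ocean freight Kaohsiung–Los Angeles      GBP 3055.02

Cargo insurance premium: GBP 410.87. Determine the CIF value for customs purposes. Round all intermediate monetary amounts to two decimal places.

CIF value: GBP 189377.63

CIF = FOB price + freight + insurance
CIF = 185911.74 + 3055.02 + 410.87 = 189377.63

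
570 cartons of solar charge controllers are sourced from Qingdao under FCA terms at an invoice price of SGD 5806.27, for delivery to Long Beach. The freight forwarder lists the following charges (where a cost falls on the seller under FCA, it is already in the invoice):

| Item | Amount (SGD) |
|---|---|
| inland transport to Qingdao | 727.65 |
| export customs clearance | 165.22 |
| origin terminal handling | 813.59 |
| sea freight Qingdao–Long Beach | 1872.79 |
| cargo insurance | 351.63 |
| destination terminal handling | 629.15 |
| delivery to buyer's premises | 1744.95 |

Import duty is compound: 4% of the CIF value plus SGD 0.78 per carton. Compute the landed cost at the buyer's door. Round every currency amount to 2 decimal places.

Total landed cost: SGD 12016.75

FCA: the seller delivers export-cleared goods to the carrier; the buyer bears costs from that point.
Already in the invoice (seller's account under FCA): inland to port, export clearance — exclude.
CIF value = FCA price + origin terminal + freight + insurance = 5806.27 + 813.59 + 1872.79 + 351.63 = 8844.28
Ad valorem component: 8844.28 × 4% = 353.77
Specific component: 570 × 0.78 = 444.60
Import duty = 353.77 + 444.60 = 798.37
Buyer bears: origin terminal 813.59 + freight 1872.79 + insurance 351.63 + destination terminal 629.15 + delivery 1744.95 + duty 798.37 = 6210.48
Landed cost = invoice 5806.27 + 6210.48 = 12016.75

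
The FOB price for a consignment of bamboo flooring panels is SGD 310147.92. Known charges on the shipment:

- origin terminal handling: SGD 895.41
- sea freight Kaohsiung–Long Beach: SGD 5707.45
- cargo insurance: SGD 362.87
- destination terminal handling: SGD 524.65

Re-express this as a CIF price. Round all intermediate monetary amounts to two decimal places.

CIF price: SGD 316218.24

Not relevant to the conversion: origin terminal — on the seller under both FOB and CIF; already in the FOB price and stays in the CIF price. destination terminal — on the buyer under both terms; not part of either seller's price.
From FOB to CIF, the seller additionally bears: freight, insurance.
CIF price = 310147.92 + 5707.45 + 362.87 = 316218.24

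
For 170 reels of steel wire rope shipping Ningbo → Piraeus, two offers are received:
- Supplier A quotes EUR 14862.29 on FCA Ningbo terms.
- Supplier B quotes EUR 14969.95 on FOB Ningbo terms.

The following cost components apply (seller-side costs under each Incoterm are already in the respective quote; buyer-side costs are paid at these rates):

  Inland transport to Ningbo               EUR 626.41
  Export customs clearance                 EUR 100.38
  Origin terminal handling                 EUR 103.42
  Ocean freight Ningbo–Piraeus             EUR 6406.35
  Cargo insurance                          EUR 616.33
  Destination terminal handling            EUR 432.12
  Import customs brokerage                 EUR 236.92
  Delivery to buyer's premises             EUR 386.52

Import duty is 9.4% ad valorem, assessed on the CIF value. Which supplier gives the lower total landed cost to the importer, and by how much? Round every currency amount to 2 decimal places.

Supplier A (FCA):
CIF value = FCA price + origin terminal + freight + insurance = 14862.29 + 103.42 + 6406.35 + 616.33 = 21988.39
Import duty = 21988.39 × 9.4% = 2066.91
Buyer bears (A): 103.42 + 6406.35 + 616.33 + 432.12 + 236.92 + 386.52 = 8181.66
Landed cost (A) = invoice 14862.29 + 8181.66 + duty 2066.91 = 25110.86
Supplier B (FOB):
CIF value = FOB price + freight + insurance = 14969.95 + 6406.35 + 616.33 = 21992.63
Import duty = 21992.63 × 9.4% = 2067.31
Buyer bears (B): 6406.35 + 616.33 + 432.12 + 236.92 + 386.52 = 8078.24
Landed cost (B) = invoice 14969.95 + 8078.24 + duty 2067.31 = 25115.50
Difference = |25110.86 − 25115.50| = 4.64

Supplier A is cheaper by EUR 4.64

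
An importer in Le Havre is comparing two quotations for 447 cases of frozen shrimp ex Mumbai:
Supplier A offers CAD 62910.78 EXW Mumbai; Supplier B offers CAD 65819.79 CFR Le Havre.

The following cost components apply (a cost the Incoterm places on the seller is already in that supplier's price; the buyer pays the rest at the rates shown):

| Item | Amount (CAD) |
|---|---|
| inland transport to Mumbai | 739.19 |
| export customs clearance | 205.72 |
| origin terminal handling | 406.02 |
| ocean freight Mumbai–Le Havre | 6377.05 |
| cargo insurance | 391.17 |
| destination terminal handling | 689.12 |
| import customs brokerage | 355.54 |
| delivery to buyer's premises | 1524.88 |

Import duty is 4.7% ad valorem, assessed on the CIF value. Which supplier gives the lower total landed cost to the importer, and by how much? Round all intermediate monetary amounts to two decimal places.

Supplier B is cheaper by CAD 5045.46

Supplier A (EXW):
CIF value = EXW price + inland to port + export clearance + origin terminal + freight + insurance = 62910.78 + 739.19 + 205.72 + 406.02 + 6377.05 + 391.17 = 71029.93
Import duty = 71029.93 × 4.7% = 3338.41
Buyer bears (A): 739.19 + 205.72 + 406.02 + 6377.05 + 391.17 + 689.12 + 355.54 + 1524.88 = 10688.69
Landed cost (A) = invoice 62910.78 + 10688.69 + duty 3338.41 = 76937.88
Supplier B (CFR):
CIF value = CFR price + insurance = 65819.79 + 391.17 = 66210.96
Import duty = 66210.96 × 4.7% = 3111.92
Buyer bears (B): 391.17 + 689.12 + 355.54 + 1524.88 = 2960.71
Landed cost (B) = invoice 65819.79 + 2960.71 + duty 3111.92 = 71892.42
Difference = |76937.88 − 71892.42| = 5045.46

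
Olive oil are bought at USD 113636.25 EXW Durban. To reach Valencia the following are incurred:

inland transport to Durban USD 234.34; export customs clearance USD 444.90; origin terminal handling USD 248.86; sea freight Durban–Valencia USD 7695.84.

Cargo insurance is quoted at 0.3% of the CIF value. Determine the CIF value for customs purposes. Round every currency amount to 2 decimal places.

CIF value: USD 122628.07

Let C be the CIF value. C = EXW price + pre-shipment costs + freight + 0.3% × C
C − 0.3% × C = 113636.25 + 234.34 + 444.90 + 248.86 + 7695.84
0.997 × C = 122260.19
C = 122260.19 / 0.997 = 122628.07
Insurance premium = 0.3% × 122628.07 = 367.88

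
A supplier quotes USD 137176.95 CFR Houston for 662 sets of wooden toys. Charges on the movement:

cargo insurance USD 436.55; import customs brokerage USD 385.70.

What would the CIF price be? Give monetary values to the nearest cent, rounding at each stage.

CIF price: USD 137613.50

Not relevant to the conversion: brokerage — on the buyer under both terms; not part of either seller's price.
From CFR to CIF, the seller additionally bears: insurance.
CIF price = 137176.95 + 436.55 = 137613.50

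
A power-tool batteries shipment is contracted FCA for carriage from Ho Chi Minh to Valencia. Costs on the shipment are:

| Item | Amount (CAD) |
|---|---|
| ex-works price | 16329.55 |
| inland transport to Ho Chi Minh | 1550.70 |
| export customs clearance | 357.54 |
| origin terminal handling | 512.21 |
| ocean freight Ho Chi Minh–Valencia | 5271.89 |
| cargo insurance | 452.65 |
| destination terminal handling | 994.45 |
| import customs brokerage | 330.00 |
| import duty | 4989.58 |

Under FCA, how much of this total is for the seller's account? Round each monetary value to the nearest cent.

FCA: the seller delivers export-cleared goods to the carrier; the buyer bears costs from that point.
Seller's account: goods 16329.55 + inland to port 1550.70 + export clearance 357.54 = 18237.79
Buyer's account: origin terminal 512.21 + freight 5271.89 + insurance 452.65 + destination terminal 994.45 + brokerage 330.00 + duty 4989.58 = 12550.78

Seller's account: CAD 18237.79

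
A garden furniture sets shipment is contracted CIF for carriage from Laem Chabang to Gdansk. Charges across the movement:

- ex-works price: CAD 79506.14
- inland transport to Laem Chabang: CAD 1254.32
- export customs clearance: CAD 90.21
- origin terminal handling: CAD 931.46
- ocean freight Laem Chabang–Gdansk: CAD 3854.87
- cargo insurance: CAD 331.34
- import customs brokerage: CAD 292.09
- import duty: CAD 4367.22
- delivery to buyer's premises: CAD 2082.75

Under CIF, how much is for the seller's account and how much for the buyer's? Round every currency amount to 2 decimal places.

Seller: CAD 85968.34; buyer: CAD 6742.06

CIF: the seller pays costs through ocean freight and marine insurance to the destination port.
Seller's account: goods 79506.14 + inland to port 1254.32 + export clearance 90.21 + origin terminal 931.46 + freight 3854.87 + insurance 331.34 = 85968.34
Buyer's account: brokerage 292.09 + duty 4367.22 + delivery 2082.75 = 6742.06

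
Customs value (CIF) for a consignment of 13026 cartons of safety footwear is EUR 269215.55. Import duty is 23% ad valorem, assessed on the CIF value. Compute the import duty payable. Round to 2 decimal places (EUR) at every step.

Import duty = 269215.55 × 23% = 61919.58

Import duty: EUR 61919.58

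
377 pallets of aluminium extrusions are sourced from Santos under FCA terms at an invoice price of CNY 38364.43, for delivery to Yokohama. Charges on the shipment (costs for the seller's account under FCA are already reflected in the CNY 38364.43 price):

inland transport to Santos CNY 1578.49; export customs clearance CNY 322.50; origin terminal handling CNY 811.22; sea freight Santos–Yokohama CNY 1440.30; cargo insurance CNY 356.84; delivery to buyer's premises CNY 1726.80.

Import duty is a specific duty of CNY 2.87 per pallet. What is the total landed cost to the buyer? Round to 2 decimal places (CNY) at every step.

FCA: the seller delivers export-cleared goods to the carrier; the buyer bears costs from that point.
Already in the invoice (seller's account under FCA): inland to port, export clearance — exclude.
CIF value = FCA price + origin terminal + freight + insurance = 38364.43 + 811.22 + 1440.30 + 356.84 = 40972.79
Import duty = 377 × 2.87 = 1081.99
Buyer bears: origin terminal 811.22 + freight 1440.30 + insurance 356.84 + delivery 1726.80 + duty 1081.99 = 5417.15
Landed cost = invoice 38364.43 + 5417.15 = 43781.58

Total landed cost: CNY 43781.58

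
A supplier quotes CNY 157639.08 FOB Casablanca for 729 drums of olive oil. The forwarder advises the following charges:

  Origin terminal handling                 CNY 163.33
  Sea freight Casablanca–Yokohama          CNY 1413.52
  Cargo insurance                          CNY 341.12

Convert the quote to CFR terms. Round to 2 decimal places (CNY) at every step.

CFR price: CNY 159052.60

Not relevant to the conversion: origin terminal — on the seller under both FOB and CFR; already in the FOB price and stays in the CFR price. insurance — on the buyer under both terms; not part of either seller's price.
From FOB to CFR, the seller additionally bears: freight.
CFR price = 157639.08 + 1413.52 = 159052.60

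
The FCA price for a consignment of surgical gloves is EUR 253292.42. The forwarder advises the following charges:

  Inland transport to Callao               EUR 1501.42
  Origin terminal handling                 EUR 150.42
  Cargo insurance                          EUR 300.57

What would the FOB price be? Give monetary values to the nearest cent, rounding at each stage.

Not relevant to the conversion: inland to port — on the seller under both FCA and FOB; already in the FCA price and stays in the FOB price. insurance — on the buyer under both terms; not part of either seller's price.
From FCA to FOB, the seller additionally bears: origin terminal.
FOB price = 253292.42 + 150.42 = 253442.84

FOB price: EUR 253442.84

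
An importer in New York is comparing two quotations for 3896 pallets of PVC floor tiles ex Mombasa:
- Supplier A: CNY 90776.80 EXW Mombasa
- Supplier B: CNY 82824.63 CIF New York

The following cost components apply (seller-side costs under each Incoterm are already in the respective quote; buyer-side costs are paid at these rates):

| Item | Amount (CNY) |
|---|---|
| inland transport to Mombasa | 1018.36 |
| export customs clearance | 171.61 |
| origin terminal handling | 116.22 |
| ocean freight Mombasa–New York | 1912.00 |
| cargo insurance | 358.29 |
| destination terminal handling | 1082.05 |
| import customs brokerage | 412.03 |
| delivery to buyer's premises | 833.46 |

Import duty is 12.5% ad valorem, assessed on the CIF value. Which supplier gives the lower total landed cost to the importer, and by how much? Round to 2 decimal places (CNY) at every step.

Supplier A (EXW):
CIF value = EXW price + inland to port + export clearance + origin terminal + freight + insurance = 90776.80 + 1018.36 + 171.61 + 116.22 + 1912.00 + 358.29 = 94353.28
Import duty = 94353.28 × 12.5% = 11794.16
Buyer bears (A): 1018.36 + 171.61 + 116.22 + 1912.00 + 358.29 + 1082.05 + 412.03 + 833.46 = 5904.02
Landed cost (A) = invoice 90776.80 + 5904.02 + duty 11794.16 = 108474.98
Supplier B (CIF):
The CIF price already equals the CIF value: 82824.63
Import duty = 82824.63 × 12.5% = 10353.08
Buyer bears (B): 1082.05 + 412.03 + 833.46 = 2327.54
Landed cost (B) = invoice 82824.63 + 2327.54 + duty 10353.08 = 95505.25
Difference = |108474.98 − 95505.25| = 12969.73

Supplier B is cheaper by CNY 12969.73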